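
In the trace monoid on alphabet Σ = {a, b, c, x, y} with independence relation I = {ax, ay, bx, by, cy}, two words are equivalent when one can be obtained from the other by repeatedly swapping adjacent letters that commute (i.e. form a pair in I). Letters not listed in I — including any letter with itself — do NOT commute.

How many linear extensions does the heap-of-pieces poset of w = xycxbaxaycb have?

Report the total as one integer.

115

0(x) covers ∅
1(y) covers 0:x
2(c) covers 0:x
3(x) covers 1:y, 2:c
4(b) covers 2:c
5(a) covers 4:b
6(x) covers 3:x
7(a) covers 5:a
8(y) covers 6:x
9(c) covers 6:x, 7:a
10(b) covers 9:c
floor of heap: 0:x
completions by unplaced set U, small U first (add the entries for U minus each lowest piece of U):
  |U|=1: {8}:1  {10}:1
  |U|=2: {8,10}:2  {9,10}:1
  |U|=3: {7,9,10}:1  {8,9,10}:3
  |U|=4: {5,7,9,10}:1  {6,8,9,10}:3  {7,8,9,10}:4
  |U|=5: {3,6,8,9,10}:3  {4,5,7,9,10}:1  {5,7,8,9,10}:5  {6,7,8,9,10}:7
  |U|=6: {1,3,6,8,9,10}:3  {3,6,7,8,9,10}:10  {4,5,7,8,9,10}:6  {5,6,7,8,9,10}:12
  |U|=7: {1,3,6,7,8,9,10}:13  {3,5,6,7,8,9,10}:22  {4,5,6,7,8,9,10}:18
  |U|=8: {1,3,5,6,7,8,9,10}:35  {3,4,5,6,7,8,9,10}:40
  |U|=9: {1,3,4,5,6,7,8,9,10}:75  {2,3,4,5,6,7,8,9,10}:40
  start at 0(x): 115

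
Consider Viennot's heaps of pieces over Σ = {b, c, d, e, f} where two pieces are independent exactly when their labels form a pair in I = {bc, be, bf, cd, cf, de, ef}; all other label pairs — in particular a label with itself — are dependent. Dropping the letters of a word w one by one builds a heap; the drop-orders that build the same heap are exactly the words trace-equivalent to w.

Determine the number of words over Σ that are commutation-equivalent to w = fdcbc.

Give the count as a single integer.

10

#0=f has no predecessor
#1=d depends on [0:f]
#2=c has no predecessor
#3=b depends on [1:d]
#4=c depends on [2:c]
sources: [0:f, 2:c]
N(rest) = Σ N(rest − s) over sources s of rest; N(one piece) = 1:
  size 1 → [3]=1  [4]=1
  size 2 → [1,3]=1  [2,4]=1  [3,4]=2
  size 3 → [0,1,3]=1  [1,3,4]=3  [2,3,4]=3
  first=0(f) contributes 6
  first=2(c) contributes 4
|[w]| = 10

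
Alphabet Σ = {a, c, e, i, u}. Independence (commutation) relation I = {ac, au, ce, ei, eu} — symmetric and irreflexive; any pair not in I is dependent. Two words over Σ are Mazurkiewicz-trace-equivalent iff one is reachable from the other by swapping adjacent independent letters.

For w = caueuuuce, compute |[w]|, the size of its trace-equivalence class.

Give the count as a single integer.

84

drop 0:c onto floor
drop 1:a onto floor
drop 2:u onto {0:c}
drop 3:e onto {1:a}
drop 4:u onto {2:u}
drop 5:u onto {4:u}
drop 6:u onto {5:u}
drop 7:c onto {6:u}
drop 8:e onto {3:e}
ground layer = {0:c, 1:a}
drop-orders for the pieces not yet dropped (sum over which currently-grounded one goes next):
  1 to go: {7} 1  {8} 1
  2 to go: {3,8} 1  {6,7} 1  {7,8} 2
  3 to go: {1,3,8} 1  {3,7,8} 3  {5,6,7} 1  {6,7,8} 3
  4 to go: {1,3,7,8} 4  {3,6,7,8} 6  {4,5,6,7} 1  {5,6,7,8} 4
  5 to go: {1,3,6,7,8} 10  {2,4,5,6,7} 1  {3,5,6,7,8} 10  {4,5,6,7,8} 5
  6 to go: {0,2,4,5,6,7} 1  {1,3,5,6,7,8} 20  {2,4,5,6,7,8} 6  {3,4,5,6,7,8} 15
  7 to go: {0,2,4,5,6,7,8} 7  {1,3,4,5,6,7,8} 35  {2,3,4,5,6,7,8} 21
  if 0:c drops first: 56 orders
  if 1:a drops first: 28 orders
heap linearizations: 84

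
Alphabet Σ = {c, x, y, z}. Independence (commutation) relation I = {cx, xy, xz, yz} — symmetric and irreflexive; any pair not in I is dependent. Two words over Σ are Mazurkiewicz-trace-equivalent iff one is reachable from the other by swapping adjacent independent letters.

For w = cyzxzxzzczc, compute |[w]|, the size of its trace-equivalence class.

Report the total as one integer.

drop 0:c onto floor
drop 1:y onto {0:c}
drop 2:z onto {0:c}
drop 3:x onto floor
drop 4:z onto {2:z}
drop 5:x onto {3:x}
drop 6:z onto {4:z}
drop 7:z onto {6:z}
drop 8:c onto {1:y, 7:z}
drop 9:z onto {8:c}
drop 10:c onto {9:z}
ground layer = {0:c, 3:x}
drop-orders for the pieces not yet dropped (sum over which currently-grounded one goes next):
  1 to go: {5} 1  {10} 1
  2 to go: {3,5} 1  {5,10} 2  {9,10} 1
  3 to go: {3,5,10} 3  {5,9,10} 3  {8,9,10} 1
  4 to go: {1,8,9,10} 1  {3,5,9,10} 6  {5,8,9,10} 4  {7,8,9,10} 1
  5 to go: {1,5,8,9,10} 5  {1,7,8,9,10} 2  {3,5,8,9,10} 10  {5,7,8,9,10} 5  {6,7,8,9,10} 1
  6 to go: {1,3,5,8,9,10} 15  {1,5,7,8,9,10} 12  {1,6,7,8,9,10} 3  {3,5,7,8,9,10} 15  {4,6,7,8,9,10} 1  {5,6,7,8,9,10} 6
  7 to go: {1,3,5,7,8,9,10} 42  {1,4,6,7,8,9,10} 4  {1,5,6,7,8,9,10} 21  {2,4,6,7,8,9,10} 1  {3,5,6,7,8,9,10} 21  {4,5,6,7,8,9,10} 7
  8 to go: {1,2,4,6,7,8,9,10} 5  {1,3,5,6,7,8,9,10} 84  {1,4,5,6,7,8,9,10} 32  {2,4,5,6,7,8,9,10} 8  {3,4,5,6,7,8,9,10} 28
  9 to go: {0,1,2,4,6,7,8,9,10} 5  {1,2,4,5,6,7,8,9,10} 45  {1,3,4,5,6,7,8,9,10} 144  {2,3,4,5,6,7,8,9,10} 36
  if 0:c drops first: 225 orders
  if 3:x drops first: 50 orders
heap linearizations: 275

275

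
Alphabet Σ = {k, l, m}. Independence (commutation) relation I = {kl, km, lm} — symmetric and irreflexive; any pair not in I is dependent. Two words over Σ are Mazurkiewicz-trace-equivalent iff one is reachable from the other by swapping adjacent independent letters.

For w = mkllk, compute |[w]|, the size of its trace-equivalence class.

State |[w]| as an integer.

30

#0=m has no predecessor
#1=k has no predecessor
#2=l has no predecessor
#3=l depends on [2:l]
#4=k depends on [1:k]
sources: [0:m, 1:k, 2:l]
N(rest) = Σ N(rest − s) over sources s of rest; N(one piece) = 1:
  size 1 → [0]=1  [3]=1  [4]=1
  size 2 → [0,3]=2  [0,4]=2  [1,4]=1  [2,3]=1  [3,4]=2
  size 3 → [0,1,4]=3  [0,2,3]=3  [0,3,4]=6  [1,3,4]=3  [2,3,4]=3
  first=0(m) contributes 6
  first=1(k) contributes 12
  first=2(l) contributes 12
|[w]| = 30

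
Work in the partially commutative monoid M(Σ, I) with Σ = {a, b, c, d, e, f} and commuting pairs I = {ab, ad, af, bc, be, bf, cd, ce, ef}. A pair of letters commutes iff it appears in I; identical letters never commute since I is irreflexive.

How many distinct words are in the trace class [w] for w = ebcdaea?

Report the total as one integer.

piece 0:e — minimal
piece 1:b — minimal
piece 2:c — minimal
piece 3:d rests on {0:e, 1:b}
piece 4:a rests on {0:e, 2:c}
piece 5:e rests on {3:d, 4:a}
piece 6:a rests on {5:e}
minimal pieces: {0:e, 1:b, 2:c}
ways to finish when only these pieces remain (= sum over removing one remaining piece with nothing left below it):
  1 left: {6}→1
  2 left: {5,6}→1
  3 left: {3,5,6}→1  {4,5,6}→1
  4 left: {1,3,5,6}→1  {2,4,5,6}→1  {3,4,5,6}→2
  5 left: {0,3,4,5,6}→2  {1,3,4,5,6}→3  {2,3,4,5,6}→3
  placing 0:e first → 6 extensions
  placing 1:b first → 5 extensions
  placing 2:c first → 5 extensions
total linear extensions = 16

16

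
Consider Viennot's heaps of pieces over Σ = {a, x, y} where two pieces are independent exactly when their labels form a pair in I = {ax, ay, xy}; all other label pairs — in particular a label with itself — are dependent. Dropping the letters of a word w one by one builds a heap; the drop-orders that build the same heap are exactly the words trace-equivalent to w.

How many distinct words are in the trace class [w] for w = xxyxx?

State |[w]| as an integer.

piece 0:x — minimal
piece 1:x rests on {0:x}
piece 2:y — minimal
piece 3:x rests on {1:x}
piece 4:x rests on {3:x}
minimal pieces: {0:x, 2:y}
ways to finish when only these pieces remain (= sum over removing one remaining piece with nothing left below it):
  1 left: {2}→1  {4}→1
  2 left: {2,4}→2  {3,4}→1
  3 left: {1,3,4}→1  {2,3,4}→3
  placing 0:x first → 4 extensions
  placing 2:y first → 1 extensions
total linear extensions = 5

5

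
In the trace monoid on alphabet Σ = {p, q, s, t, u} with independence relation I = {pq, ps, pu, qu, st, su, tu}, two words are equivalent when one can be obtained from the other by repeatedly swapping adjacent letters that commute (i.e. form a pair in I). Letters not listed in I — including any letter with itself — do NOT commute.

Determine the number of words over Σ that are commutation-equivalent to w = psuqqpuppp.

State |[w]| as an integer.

drop 0:p onto floor
drop 1:s onto floor
drop 2:u onto floor
drop 3:q onto {1:s}
drop 4:q onto {3:q}
drop 5:p onto {0:p}
drop 6:u onto {2:u}
drop 7:p onto {5:p}
drop 8:p onto {7:p}
drop 9:p onto {8:p}
ground layer = {0:p, 1:s, 2:u}
drop-orders for the pieces not yet dropped (sum over which currently-grounded one goes next):
  1 to go: {4} 1  {6} 1  {9} 1
  2 to go: {2,6} 1  {3,4} 1  {4,6} 2  {4,9} 2  {6,9} 2  {8,9} 1
  3 to go: {1,3,4} 1  {2,4,6} 3  {2,6,9} 3  {3,4,6} 3  {3,4,9} 3  {4,6,9} 6  {4,8,9} 3  {6,8,9} 3  {7,8,9} 1
  4 to go: {1,3,4,6} 4  {1,3,4,9} 4  {2,3,4,6} 6  {2,4,6,9} 12  {2,6,8,9} 6  {3,4,6,9} 12  {3,4,8,9} 6  {4,6,8,9} 12  {4,7,8,9} 4  {5,7,8,9} 1  {6,7,8,9} 4
  5 to go: {0,5,7,8,9} 1  {1,2,3,4,6} 10  {1,3,4,6,9} 20  {1,3,4,8,9} 10  {2,3,4,6,9} 30  {2,4,6,8,9} 30  {2,6,7,8,9} 10  {3,4,6,8,9} 30  {3,4,7,8,9} 10  {4,5,7,8,9} 5  {4,6,7,8,9} 20  {5,6,7,8,9} 5
  6 to go: {0,4,5,7,8,9} 6  {0,5,6,7,8,9} 6  {1,2,3,4,6,9} 60  {1,3,4,6,8,9} 60  {1,3,4,7,8,9} 20  {2,3,4,6,8,9} 90  {2,4,6,7,8,9} 60  {2,5,6,7,8,9} 15  {3,4,5,7,8,9} 15  {3,4,6,7,8,9} 60  {4,5,6,7,8,9} 30
  7 to go: {0,2,5,6,7,8,9} 21  {0,3,4,5,7,8,9} 21  {0,4,5,6,7,8,9} 42  {1,2,3,4,6,8,9} 210  {1,3,4,5,7,8,9} 35  {1,3,4,6,7,8,9} 140  {2,3,4,6,7,8,9} 210  {2,4,5,6,7,8,9} 105  {3,4,5,6,7,8,9} 105
  8 to go: {0,1,3,4,5,7,8,9} 56  {0,2,4,5,6,7,8,9} 168  {0,3,4,5,6,7,8,9} 168  {1,2,3,4,6,7,8,9} 560  {1,3,4,5,6,7,8,9} 280  {2,3,4,5,6,7,8,9} 420
  if 0:p drops first: 1260 orders
  if 1:s drops first: 756 orders
  if 2:u drops first: 504 orders
heap linearizations: 2520

2520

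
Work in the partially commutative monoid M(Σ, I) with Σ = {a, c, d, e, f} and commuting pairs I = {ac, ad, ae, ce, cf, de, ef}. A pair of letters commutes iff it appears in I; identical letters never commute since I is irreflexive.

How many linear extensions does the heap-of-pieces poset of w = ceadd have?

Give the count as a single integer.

0(c) covers ∅
1(e) covers ∅
2(a) covers ∅
3(d) covers 0:c
4(d) covers 3:d
floor of heap: 0:c, 1:e, 2:a
completions by unplaced set U, small U first (add the entries for U minus each lowest piece of U):
  |U|=1: {1}:1  {2}:1  {4}:1
  |U|=2: {1,2}:2  {1,4}:2  {2,4}:2  {3,4}:1
  |U|=3: {0,3,4}:1  {1,2,4}:6  {1,3,4}:3  {2,3,4}:3
  start at 0(c): 12
  start at 1(e): 4
  start at 2(a): 4
sum over floor = 20

20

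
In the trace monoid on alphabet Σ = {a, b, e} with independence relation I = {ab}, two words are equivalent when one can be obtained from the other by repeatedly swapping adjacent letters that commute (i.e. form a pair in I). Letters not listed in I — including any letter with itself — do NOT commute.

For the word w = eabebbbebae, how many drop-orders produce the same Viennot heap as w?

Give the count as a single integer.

4

drop 0:e onto floor
drop 1:a onto {0:e}
drop 2:b onto {0:e}
drop 3:e onto {1:a, 2:b}
drop 4:b onto {3:e}
drop 5:b onto {4:b}
drop 6:b onto {5:b}
drop 7:e onto {6:b}
drop 8:b onto {7:e}
drop 9:a onto {7:e}
drop 10:e onto {8:b, 9:a}
ground layer = {0:e}
drop-orders for the pieces not yet dropped (sum over which currently-grounded one goes next):
  1 to go: {10} 1
  2 to go: {8,10} 1  {9,10} 1
  3 to go: {8,9,10} 2
  4 to go: {7,8,9,10} 2
  5 to go: {6,7,8,9,10} 2
  6 to go: {5,6,7,8,9,10} 2
  7 to go: {4,5,6,7,8,9,10} 2
  8 to go: {3,4,5,6,7,8,9,10} 2
  9 to go: {1,3,4,5,6,7,8,9,10} 2  {2,3,4,5,6,7,8,9,10} 2
  if 0:e drops first: 4 orders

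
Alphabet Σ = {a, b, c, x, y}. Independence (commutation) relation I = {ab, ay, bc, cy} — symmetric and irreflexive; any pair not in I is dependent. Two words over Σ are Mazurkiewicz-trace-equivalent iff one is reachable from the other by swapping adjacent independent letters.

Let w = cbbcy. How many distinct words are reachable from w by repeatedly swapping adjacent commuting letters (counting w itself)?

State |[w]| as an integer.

10

0(c) covers ∅
1(b) covers ∅
2(b) covers 1:b
3(c) covers 0:c
4(y) covers 2:b
floor of heap: 0:c, 1:b
completions by unplaced set U, small U first (add the entries for U minus each lowest piece of U):
  |U|=1: {3}:1  {4}:1
  |U|=2: {0,3}:1  {2,4}:1  {3,4}:2
  |U|=3: {0,3,4}:3  {1,2,4}:1  {2,3,4}:3
  start at 0(c): 4
  start at 1(b): 6
sum over floor = 10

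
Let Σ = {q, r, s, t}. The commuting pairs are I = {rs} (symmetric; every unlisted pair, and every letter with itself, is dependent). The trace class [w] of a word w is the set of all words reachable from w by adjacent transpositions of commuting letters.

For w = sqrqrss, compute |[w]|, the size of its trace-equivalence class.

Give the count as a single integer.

3

drop 0:s onto floor
drop 1:q onto {0:s}
drop 2:r onto {1:q}
drop 3:q onto {2:r}
drop 4:r onto {3:q}
drop 5:s onto {3:q}
drop 6:s onto {5:s}
ground layer = {0:s}
drop-orders for the pieces not yet dropped (sum over which currently-grounded one goes next):
  1 to go: {4} 1  {6} 1
  2 to go: {4,6} 2  {5,6} 1
  3 to go: {4,5,6} 3
  4 to go: {3,4,5,6} 3
  5 to go: {2,3,4,5,6} 3
  if 0:s drops first: 3 orders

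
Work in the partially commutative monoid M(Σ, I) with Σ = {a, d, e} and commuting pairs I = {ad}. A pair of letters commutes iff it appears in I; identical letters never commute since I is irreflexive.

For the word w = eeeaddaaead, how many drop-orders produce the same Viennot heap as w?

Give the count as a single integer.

0(e) covers ∅
1(e) covers 0:e
2(e) covers 1:e
3(a) covers 2:e
4(d) covers 2:e
5(d) covers 4:d
6(a) covers 3:a
7(a) covers 6:a
8(e) covers 5:d, 7:a
9(a) covers 8:e
10(d) covers 8:e
floor of heap: 0:e
completions by unplaced set U, small U first (add the entries for U minus each lowest piece of U):
  |U|=1: {9}:1  {10}:1
  |U|=2: {9,10}:2
  |U|=3: {8,9,10}:2
  |U|=4: {5,8,9,10}:2  {7,8,9,10}:2
  |U|=5: {4,5,8,9,10}:2  {5,7,8,9,10}:4  {6,7,8,9,10}:2
  |U|=6: {3,6,7,8,9,10}:2  {4,5,7,8,9,10}:6  {5,6,7,8,9,10}:6
  |U|=7: {3,5,6,7,8,9,10}:8  {4,5,6,7,8,9,10}:12
  |U|=8: {3,4,5,6,7,8,9,10}:20
  |U|=9: {2,3,4,5,6,7,8,9,10}:20
  start at 0(e): 20

20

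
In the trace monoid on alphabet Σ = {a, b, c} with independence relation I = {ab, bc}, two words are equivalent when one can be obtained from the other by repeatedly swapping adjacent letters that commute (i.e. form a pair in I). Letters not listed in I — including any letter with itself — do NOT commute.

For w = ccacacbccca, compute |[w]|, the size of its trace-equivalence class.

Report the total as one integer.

#0=c has no predecessor
#1=c depends on [0:c]
#2=a depends on [1:c]
#3=c depends on [2:a]
#4=a depends on [3:c]
#5=c depends on [4:a]
#6=b has no predecessor
#7=c depends on [5:c]
#8=c depends on [7:c]
#9=c depends on [8:c]
#10=a depends on [9:c]
sources: [0:c, 6:b]
N(rest) = Σ N(rest − s) over sources s of rest; N(one piece) = 1:
  size 1 → [6]=1  [10]=1
  size 2 → [6,10]=2  [9,10]=1
  size 3 → [6,9,10]=3  [8,9,10]=1
  size 4 → [6,8,9,10]=4  [7,8,9,10]=1
  size 5 → [5,7,8,9,10]=1  [6,7,8,9,10]=5
  size 6 → [4,5,7,8,9,10]=1  [5,6,7,8,9,10]=6
  size 7 → [3,4,5,7,8,9,10]=1  [4,5,6,7,8,9,10]=7
  size 8 → [2,3,4,5,7,8,9,10]=1  [3,4,5,6,7,8,9,10]=8
  size 9 → [1,2,3,4,5,7,8,9,10]=1  [2,3,4,5,6,7,8,9,10]=9
  first=0(c) contributes 10
  first=6(b) contributes 1
|[w]| = 11

11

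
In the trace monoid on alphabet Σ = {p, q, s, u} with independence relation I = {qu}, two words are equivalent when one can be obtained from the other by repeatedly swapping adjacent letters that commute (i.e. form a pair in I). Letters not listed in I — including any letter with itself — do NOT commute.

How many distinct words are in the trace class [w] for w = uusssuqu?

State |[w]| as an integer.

3

0(u) covers ∅
1(u) covers 0:u
2(s) covers 1:u
3(s) covers 2:s
4(s) covers 3:s
5(u) covers 4:s
6(q) covers 4:s
7(u) covers 5:u
floor of heap: 0:u
completions by unplaced set U, small U first (add the entries for U minus each lowest piece of U):
  |U|=1: {6}:1  {7}:1
  |U|=2: {5,7}:1  {6,7}:2
  |U|=3: {5,6,7}:3
  |U|=4: {4,5,6,7}:3
  |U|=5: {3,4,5,6,7}:3
  |U|=6: {2,3,4,5,6,7}:3
  start at 0(u): 3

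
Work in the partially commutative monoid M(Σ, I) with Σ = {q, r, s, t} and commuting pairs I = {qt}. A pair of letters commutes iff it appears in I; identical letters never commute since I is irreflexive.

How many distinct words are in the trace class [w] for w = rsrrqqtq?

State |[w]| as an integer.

drop 0:r onto floor
drop 1:s onto {0:r}
drop 2:r onto {1:s}
drop 3:r onto {2:r}
drop 4:q onto {3:r}
drop 5:q onto {4:q}
drop 6:t onto {3:r}
drop 7:q onto {5:q}
ground layer = {0:r}
drop-orders for the pieces not yet dropped (sum over which currently-grounded one goes next):
  1 to go: {6} 1  {7} 1
  2 to go: {5,7} 1  {6,7} 2
  3 to go: {4,5,7} 1  {5,6,7} 3
  4 to go: {4,5,6,7} 4
  5 to go: {3,4,5,6,7} 4
  6 to go: {2,3,4,5,6,7} 4
  if 0:r drops first: 4 orders

4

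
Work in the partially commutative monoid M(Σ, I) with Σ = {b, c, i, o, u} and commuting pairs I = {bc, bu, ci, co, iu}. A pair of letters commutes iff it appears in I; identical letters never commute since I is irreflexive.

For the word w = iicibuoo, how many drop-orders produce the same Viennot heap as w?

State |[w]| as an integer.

15

piece 0:i — minimal
piece 1:i rests on {0:i}
piece 2:c — minimal
piece 3:i rests on {1:i}
piece 4:b rests on {3:i}
piece 5:u rests on {2:c}
piece 6:o rests on {4:b, 5:u}
piece 7:o rests on {6:o}
minimal pieces: {0:i, 2:c}
ways to finish when only these pieces remain (= sum over removing one remaining piece with nothing left below it):
  1 left: {7}→1
  2 left: {6,7}→1
  3 left: {4,6,7}→1  {5,6,7}→1
  4 left: {2,5,6,7}→1  {3,4,6,7}→1  {4,5,6,7}→2
  5 left: {1,3,4,6,7}→1  {2,4,5,6,7}→3  {3,4,5,6,7}→3
  6 left: {0,1,3,4,6,7}→1  {1,3,4,5,6,7}→4  {2,3,4,5,6,7}→6
  placing 0:i first → 10 extensions
  placing 2:c first → 5 extensions
total linear extensions = 15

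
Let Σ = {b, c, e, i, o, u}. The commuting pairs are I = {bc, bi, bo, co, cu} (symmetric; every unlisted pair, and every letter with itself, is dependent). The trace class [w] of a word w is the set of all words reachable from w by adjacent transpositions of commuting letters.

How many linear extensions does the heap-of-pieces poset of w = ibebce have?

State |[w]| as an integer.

0(i) covers ∅
1(b) covers ∅
2(e) covers 0:i, 1:b
3(b) covers 2:e
4(c) covers 2:e
5(e) covers 3:b, 4:c
floor of heap: 0:i, 1:b
completions by unplaced set U, small U first (add the entries for U minus each lowest piece of U):
  |U|=1: {5}:1
  |U|=2: {3,5}:1  {4,5}:1
  |U|=3: {3,4,5}:2
  |U|=4: {2,3,4,5}:2
  start at 0(i): 2
  start at 1(b): 2
sum over floor = 4

4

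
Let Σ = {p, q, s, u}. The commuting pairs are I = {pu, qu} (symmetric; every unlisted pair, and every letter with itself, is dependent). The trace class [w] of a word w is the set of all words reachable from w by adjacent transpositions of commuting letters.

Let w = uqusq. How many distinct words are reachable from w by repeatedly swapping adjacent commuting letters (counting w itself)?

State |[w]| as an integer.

3

#0=u has no predecessor
#1=q has no predecessor
#2=u depends on [0:u]
#3=s depends on [1:q, 2:u]
#4=q depends on [3:s]
sources: [0:u, 1:q]
N(rest) = Σ N(rest − s) over sources s of rest; N(one piece) = 1:
  size 1 → [4]=1
  size 2 → [3,4]=1
  size 3 → [1,3,4]=1  [2,3,4]=1
  first=0(u) contributes 2
  first=1(q) contributes 1
|[w]| = 3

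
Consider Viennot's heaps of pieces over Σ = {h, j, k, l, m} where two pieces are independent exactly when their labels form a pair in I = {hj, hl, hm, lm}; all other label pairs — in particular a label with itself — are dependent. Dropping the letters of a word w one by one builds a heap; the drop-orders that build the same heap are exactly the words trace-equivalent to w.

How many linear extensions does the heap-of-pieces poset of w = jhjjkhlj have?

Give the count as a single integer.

#0=j has no predecessor
#1=h has no predecessor
#2=j depends on [0:j]
#3=j depends on [2:j]
#4=k depends on [1:h, 3:j]
#5=h depends on [4:k]
#6=l depends on [4:k]
#7=j depends on [6:l]
sources: [0:j, 1:h]
N(rest) = Σ N(rest − s) over sources s of rest; N(one piece) = 1:
  size 1 → [5]=1  [7]=1
  size 2 → [5,7]=2  [6,7]=1
  size 3 → [5,6,7]=3
  size 4 → [4,5,6,7]=3
  size 5 → [1,4,5,6,7]=3  [3,4,5,6,7]=3
  size 6 → [1,3,4,5,6,7]=6  [2,3,4,5,6,7]=3
  first=0(j) contributes 9
  first=1(h) contributes 3
|[w]| = 12

12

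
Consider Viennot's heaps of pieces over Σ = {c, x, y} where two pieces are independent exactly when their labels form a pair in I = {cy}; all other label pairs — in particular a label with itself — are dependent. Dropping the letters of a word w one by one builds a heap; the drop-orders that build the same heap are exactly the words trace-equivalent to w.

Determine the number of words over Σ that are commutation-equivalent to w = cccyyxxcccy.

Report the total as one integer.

40

piece 0:c — minimal
piece 1:c rests on {0:c}
piece 2:c rests on {1:c}
piece 3:y — minimal
piece 4:y rests on {3:y}
piece 5:x rests on {2:c, 4:y}
piece 6:x rests on {5:x}
piece 7:c rests on {6:x}
piece 8:c rests on {7:c}
piece 9:c rests on {8:c}
piece 10:y rests on {6:x}
minimal pieces: {0:c, 3:y}
ways to finish when only these pieces remain (= sum over removing one remaining piece with nothing left below it):
  1 left: {9}→1  {10}→1
  2 left: {8,9}→1  {9,10}→2
  3 left: {7,8,9}→1  {8,9,10}→3
  4 left: {7,8,9,10}→4
  5 left: {6,7,8,9,10}→4
  6 left: {5,6,7,8,9,10}→4
  7 left: {2,5,6,7,8,9,10}→4  {4,5,6,7,8,9,10}→4
  8 left: {1,2,5,6,7,8,9,10}→4  {2,4,5,6,7,8,9,10}→8  {3,4,5,6,7,8,9,10}→4
  9 left: {0,1,2,5,6,7,8,9,10}→4  {1,2,4,5,6,7,8,9,10}→12  {2,3,4,5,6,7,8,9,10}→12
  placing 0:c first → 24 extensions
  placing 3:y first → 16 extensions
total linear extensions = 40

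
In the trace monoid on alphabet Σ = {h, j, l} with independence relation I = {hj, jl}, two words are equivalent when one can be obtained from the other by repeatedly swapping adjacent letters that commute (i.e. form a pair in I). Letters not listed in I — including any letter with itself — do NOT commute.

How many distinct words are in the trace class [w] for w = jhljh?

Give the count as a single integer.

10

drop 0:j onto floor
drop 1:h onto floor
drop 2:l onto {1:h}
drop 3:j onto {0:j}
drop 4:h onto {2:l}
ground layer = {0:j, 1:h}
drop-orders for the pieces not yet dropped (sum over which currently-grounded one goes next):
  1 to go: {3} 1  {4} 1
  2 to go: {0,3} 1  {2,4} 1  {3,4} 2
  3 to go: {0,3,4} 3  {1,2,4} 1  {2,3,4} 3
  if 0:j drops first: 4 orders
  if 1:h drops first: 6 orders
heap linearizations: 10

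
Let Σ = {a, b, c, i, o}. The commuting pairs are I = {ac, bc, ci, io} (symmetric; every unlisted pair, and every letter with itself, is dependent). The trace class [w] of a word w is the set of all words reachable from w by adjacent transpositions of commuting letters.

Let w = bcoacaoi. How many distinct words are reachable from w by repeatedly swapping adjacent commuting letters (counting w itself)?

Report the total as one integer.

#0=b has no predecessor
#1=c has no predecessor
#2=o depends on [0:b, 1:c]
#3=a depends on [2:o]
#4=c depends on [2:o]
#5=a depends on [3:a]
#6=o depends on [4:c, 5:a]
#7=i depends on [5:a]
sources: [0:b, 1:c]
N(rest) = Σ N(rest − s) over sources s of rest; N(one piece) = 1:
  size 1 → [6]=1  [7]=1
  size 2 → [4,6]=1  [6,7]=2
  size 3 → [4,6,7]=3  [5,6,7]=2
  size 4 → [3,5,6,7]=2  [4,5,6,7]=5
  size 5 → [3,4,5,6,7]=7
  size 6 → [2,3,4,5,6,7]=7
  first=0(b) contributes 7
  first=1(c) contributes 7
|[w]| = 14

14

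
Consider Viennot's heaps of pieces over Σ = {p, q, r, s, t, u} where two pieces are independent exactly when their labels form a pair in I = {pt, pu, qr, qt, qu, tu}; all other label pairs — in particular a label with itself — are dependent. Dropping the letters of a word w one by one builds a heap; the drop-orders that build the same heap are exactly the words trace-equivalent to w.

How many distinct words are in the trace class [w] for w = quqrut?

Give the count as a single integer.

30

0(q) covers ∅
1(u) covers ∅
2(q) covers 0:q
3(r) covers 1:u
4(u) covers 3:r
5(t) covers 3:r
floor of heap: 0:q, 1:u
completions by unplaced set U, small U first (add the entries for U minus each lowest piece of U):
  |U|=1: {2}:1  {4}:1  {5}:1
  |U|=2: {0,2}:1  {2,4}:2  {2,5}:2  {4,5}:2
  |U|=3: {0,2,4}:3  {0,2,5}:3  {2,4,5}:6  {3,4,5}:2
  |U|=4: {0,2,4,5}:12  {1,3,4,5}:2  {2,3,4,5}:8
  start at 0(q): 10
  start at 1(u): 20
sum over floor = 30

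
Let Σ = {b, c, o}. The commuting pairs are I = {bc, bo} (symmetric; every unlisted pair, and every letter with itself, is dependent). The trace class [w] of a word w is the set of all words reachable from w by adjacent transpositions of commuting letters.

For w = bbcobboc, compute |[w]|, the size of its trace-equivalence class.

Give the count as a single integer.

70

drop 0:b onto floor
drop 1:b onto {0:b}
drop 2:c onto floor
drop 3:o onto {2:c}
drop 4:b onto {1:b}
drop 5:b onto {4:b}
drop 6:o onto {3:o}
drop 7:c onto {6:o}
ground layer = {0:b, 2:c}
drop-orders for the pieces not yet dropped (sum over which currently-grounded one goes next):
  1 to go: {5} 1  {7} 1
  2 to go: {4,5} 1  {5,7} 2  {6,7} 1
  3 to go: {1,4,5} 1  {3,6,7} 1  {4,5,7} 3  {5,6,7} 3
  4 to go: {0,1,4,5} 1  {1,4,5,7} 4  {2,3,6,7} 1  {3,5,6,7} 4  {4,5,6,7} 6
  5 to go: {0,1,4,5,7} 5  {1,4,5,6,7} 10  {2,3,5,6,7} 5  {3,4,5,6,7} 10
  6 to go: {0,1,4,5,6,7} 15  {1,3,4,5,6,7} 20  {2,3,4,5,6,7} 15
  if 0:b drops first: 35 orders
  if 2:c drops first: 35 orders
heap linearizations: 70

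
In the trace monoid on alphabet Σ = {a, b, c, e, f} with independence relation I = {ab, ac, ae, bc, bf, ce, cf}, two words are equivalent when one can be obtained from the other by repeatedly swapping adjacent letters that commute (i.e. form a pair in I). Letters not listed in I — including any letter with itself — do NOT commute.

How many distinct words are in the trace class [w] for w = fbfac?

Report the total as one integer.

0(f) covers ∅
1(b) covers ∅
2(f) covers 0:f
3(a) covers 2:f
4(c) covers ∅
floor of heap: 0:f, 1:b, 4:c
completions by unplaced set U, small U first (add the entries for U minus each lowest piece of U):
  |U|=1: {1}:1  {3}:1  {4}:1
  |U|=2: {1,3}:2  {1,4}:2  {2,3}:1  {3,4}:2
  |U|=3: {0,2,3}:1  {1,2,3}:3  {1,3,4}:6  {2,3,4}:3
  start at 0(f): 12
  start at 1(b): 4
  start at 4(c): 4
sum over floor = 20

20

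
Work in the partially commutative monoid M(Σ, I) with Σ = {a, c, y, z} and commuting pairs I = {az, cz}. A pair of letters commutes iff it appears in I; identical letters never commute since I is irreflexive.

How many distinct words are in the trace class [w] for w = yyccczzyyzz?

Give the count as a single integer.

drop 0:y onto floor
drop 1:y onto {0:y}
drop 2:c onto {1:y}
drop 3:c onto {2:c}
drop 4:c onto {3:c}
drop 5:z onto {1:y}
drop 6:z onto {5:z}
drop 7:y onto {4:c, 6:z}
drop 8:y onto {7:y}
drop 9:z onto {8:y}
drop 10:z onto {9:z}
ground layer = {0:y}
drop-orders for the pieces not yet dropped (sum over which currently-grounded one goes next):
  1 to go: {10} 1
  2 to go: {9,10} 1
  3 to go: {8,9,10} 1
  4 to go: {7,8,9,10} 1
  5 to go: {4,7,8,9,10} 1  {6,7,8,9,10} 1
  6 to go: {3,4,7,8,9,10} 1  {4,6,7,8,9,10} 2  {5,6,7,8,9,10} 1
  7 to go: {2,3,4,7,8,9,10} 1  {3,4,6,7,8,9,10} 3  {4,5,6,7,8,9,10} 3
  8 to go: {2,3,4,6,7,8,9,10} 4  {3,4,5,6,7,8,9,10} 6
  9 to go: {2,3,4,5,6,7,8,9,10} 10
  if 0:y drops first: 10 orders

10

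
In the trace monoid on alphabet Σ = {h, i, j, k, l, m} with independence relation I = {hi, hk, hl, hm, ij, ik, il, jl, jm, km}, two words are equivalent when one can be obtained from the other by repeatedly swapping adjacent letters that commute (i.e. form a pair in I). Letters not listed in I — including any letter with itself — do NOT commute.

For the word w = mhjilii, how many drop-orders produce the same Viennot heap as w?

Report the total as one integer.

#0=m has no predecessor
#1=h has no predecessor
#2=j depends on [1:h]
#3=i depends on [0:m]
#4=l depends on [0:m]
#5=i depends on [3:i]
#6=i depends on [5:i]
sources: [0:m, 1:h]
N(rest) = Σ N(rest − s) over sources s of rest; N(one piece) = 1:
  size 1 → [2]=1  [4]=1  [6]=1
  size 2 → [1,2]=1  [2,4]=2  [2,6]=2  [4,6]=2  [5,6]=1
  size 3 → [1,2,4]=3  [1,2,6]=3  [2,4,6]=6  [2,5,6]=3  [3,5,6]=1  [4,5,6]=3
  size 4 → [1,2,4,6]=12  [1,2,5,6]=6  [2,3,5,6]=4  [2,4,5,6]=12  [3,4,5,6]=4
  size 5 → [0,3,4,5,6]=4  [1,2,3,5,6]=10  [1,2,4,5,6]=30  [2,3,4,5,6]=20
  first=0(m) contributes 60
  first=1(h) contributes 24
|[w]| = 84

84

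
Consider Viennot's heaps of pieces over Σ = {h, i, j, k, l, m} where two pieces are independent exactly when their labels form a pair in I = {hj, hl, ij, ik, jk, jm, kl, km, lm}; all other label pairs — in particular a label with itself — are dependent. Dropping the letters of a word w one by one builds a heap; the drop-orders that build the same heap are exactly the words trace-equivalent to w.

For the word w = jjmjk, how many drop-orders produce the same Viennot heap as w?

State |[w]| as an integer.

drop 0:j onto floor
drop 1:j onto {0:j}
drop 2:m onto floor
drop 3:j onto {1:j}
drop 4:k onto floor
ground layer = {0:j, 2:m, 4:k}
drop-orders for the pieces not yet dropped (sum over which currently-grounded one goes next):
  1 to go: {2} 1  {3} 1  {4} 1
  2 to go: {1,3} 1  {2,3} 2  {2,4} 2  {3,4} 2
  3 to go: {0,1,3} 1  {1,2,3} 3  {1,3,4} 3  {2,3,4} 6
  if 0:j drops first: 12 orders
  if 2:m drops first: 4 orders
  if 4:k drops first: 4 orders
heap linearizations: 20

20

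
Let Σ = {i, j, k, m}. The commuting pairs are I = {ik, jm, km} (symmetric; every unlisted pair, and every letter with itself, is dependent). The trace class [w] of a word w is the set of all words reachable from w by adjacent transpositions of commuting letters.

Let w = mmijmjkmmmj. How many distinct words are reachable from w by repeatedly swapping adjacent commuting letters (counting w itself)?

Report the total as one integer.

0(m) covers ∅
1(m) covers 0:m
2(i) covers 1:m
3(j) covers 2:i
4(m) covers 2:i
5(j) covers 3:j
6(k) covers 5:j
7(m) covers 4:m
8(m) covers 7:m
9(m) covers 8:m
10(j) covers 6:k
floor of heap: 0:m
completions by unplaced set U, small U first (add the entries for U minus each lowest piece of U):
  |U|=1: {9}:1  {10}:1
  |U|=2: {6,10}:1  {8,9}:1  {9,10}:2
  |U|=3: {5,6,10}:1  {6,9,10}:3  {7,8,9}:1  {8,9,10}:3
  |U|=4: {3,5,6,10}:1  {4,7,8,9}:1  {5,6,9,10}:4  {6,8,9,10}:6  {7,8,9,10}:4
  |U|=5: {3,5,6,9,10}:5  {4,7,8,9,10}:5  {5,6,8,9,10}:10  {6,7,8,9,10}:10
  |U|=6: {3,5,6,8,9,10}:15  {4,6,7,8,9,10}:15  {5,6,7,8,9,10}:20
  |U|=7: {3,5,6,7,8,9,10}:35  {4,5,6,7,8,9,10}:35
  |U|=8: {3,4,5,6,7,8,9,10}:70
  |U|=9: {2,3,4,5,6,7,8,9,10}:70
  start at 0(m): 70

70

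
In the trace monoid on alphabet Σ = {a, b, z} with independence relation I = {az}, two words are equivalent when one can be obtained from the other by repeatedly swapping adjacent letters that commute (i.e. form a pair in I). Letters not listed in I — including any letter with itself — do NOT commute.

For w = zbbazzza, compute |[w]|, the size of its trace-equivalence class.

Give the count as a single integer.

10

#0=z has no predecessor
#1=b depends on [0:z]
#2=b depends on [1:b]
#3=a depends on [2:b]
#4=z depends on [2:b]
#5=z depends on [4:z]
#6=z depends on [5:z]
#7=a depends on [3:a]
sources: [0:z]
N(rest) = Σ N(rest − s) over sources s of rest; N(one piece) = 1:
  size 1 → [6]=1  [7]=1
  size 2 → [3,7]=1  [5,6]=1  [6,7]=2
  size 3 → [3,6,7]=3  [4,5,6]=1  [5,6,7]=3
  size 4 → [3,5,6,7]=6  [4,5,6,7]=4
  size 5 → [3,4,5,6,7]=10
  size 6 → [2,3,4,5,6,7]=10
  first=0(z) contributes 10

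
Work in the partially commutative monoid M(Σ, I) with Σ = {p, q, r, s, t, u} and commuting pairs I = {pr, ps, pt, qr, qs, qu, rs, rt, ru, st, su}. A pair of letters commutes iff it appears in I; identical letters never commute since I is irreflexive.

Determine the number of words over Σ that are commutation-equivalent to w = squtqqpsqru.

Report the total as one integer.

1980

piece 0:s — minimal
piece 1:q — minimal
piece 2:u — minimal
piece 3:t rests on {1:q, 2:u}
piece 4:q rests on {3:t}
piece 5:q rests on {4:q}
piece 6:p rests on {5:q}
piece 7:s rests on {0:s}
piece 8:q rests on {6:p}
piece 9:r — minimal
piece 10:u rests on {6:p}
minimal pieces: {0:s, 1:q, 2:u, 9:r}
ways to finish when only these pieces remain (= sum over removing one remaining piece with nothing left below it):
  1 left: {7}→1  {8}→1  {9}→1  {10}→1
  2 left: {0,7}→1  {7,8}→2  {7,9}→2  {7,10}→2  {8,9}→2  {8,10}→2  {9,10}→2
  3 left: {0,7,8}→3  {0,7,9}→3  {0,7,10}→3  {6,8,10}→2  {7,8,9}→6  {7,8,10}→6  {7,9,10}→6  {8,9,10}→6
  4 left: {0,7,8,9}→12  {0,7,8,10}→12  {0,7,9,10}→12  {5,6,8,10}→2  {6,7,8,10}→8  {6,8,9,10}→8  {7,8,9,10}→24
  5 left: {0,6,7,8,10}→20  {0,7,8,9,10}→60  {4,5,6,8,10}→2  {5,6,7,8,10}→10  {5,6,8,9,10}→10  {6,7,8,9,10}→40
  6 left: {0,5,6,7,8,10}→30  {0,6,7,8,9,10}→120  {3,4,5,6,8,10}→2  {4,5,6,7,8,10}→12  {4,5,6,8,9,10}→12  {5,6,7,8,9,10}→60
  7 left: {0,4,5,6,7,8,10}→42  {0,5,6,7,8,9,10}→210  {1,3,4,5,6,8,10}→2  {2,3,4,5,6,8,10}→2  {3,4,5,6,7,8,10}→14  {3,4,5,6,8,9,10}→14  {4,5,6,7,8,9,10}→84
  8 left: {0,3,4,5,6,7,8,10}→56  {0,4,5,6,7,8,9,10}→336  {1,2,3,4,5,6,8,10}→4  {1,3,4,5,6,7,8,10}→16  {1,3,4,5,6,8,9,10}→16  {2,3,4,5,6,7,8,10}→16  {2,3,4,5,6,8,9,10}→16  {3,4,5,6,7,8,9,10}→112
  9 left: {0,1,3,4,5,6,7,8,10}→72  {0,2,3,4,5,6,7,8,10}→72  {0,3,4,5,6,7,8,9,10}→504  {1,2,3,4,5,6,7,8,10}→36  {1,2,3,4,5,6,8,9,10}→36  {1,3,4,5,6,7,8,9,10}→144  {2,3,4,5,6,7,8,9,10}→144
  placing 0:s first → 360 extensions
  placing 1:q first → 720 extensions
  placing 2:u first → 720 extensions
  placing 9:r first → 180 extensions
total linear extensions = 1980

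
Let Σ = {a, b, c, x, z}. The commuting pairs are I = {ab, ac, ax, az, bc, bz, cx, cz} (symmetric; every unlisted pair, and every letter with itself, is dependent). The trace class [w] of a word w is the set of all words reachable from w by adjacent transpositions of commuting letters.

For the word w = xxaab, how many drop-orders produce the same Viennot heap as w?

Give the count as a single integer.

piece 0:x — minimal
piece 1:x rests on {0:x}
piece 2:a — minimal
piece 3:a rests on {2:a}
piece 4:b rests on {1:x}
minimal pieces: {0:x, 2:a}
ways to finish when only these pieces remain (= sum over removing one remaining piece with nothing left below it):
  1 left: {3}→1  {4}→1
  2 left: {1,4}→1  {2,3}→1  {3,4}→2
  3 left: {0,1,4}→1  {1,3,4}→3  {2,3,4}→3
  placing 0:x first → 6 extensions
  placing 2:a first → 4 extensions
total linear extensions = 10

10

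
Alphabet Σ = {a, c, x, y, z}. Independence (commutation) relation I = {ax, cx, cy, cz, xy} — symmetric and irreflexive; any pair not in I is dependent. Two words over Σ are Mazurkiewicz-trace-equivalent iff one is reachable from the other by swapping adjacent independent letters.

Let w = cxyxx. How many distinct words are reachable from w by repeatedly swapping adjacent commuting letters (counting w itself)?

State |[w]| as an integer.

drop 0:c onto floor
drop 1:x onto floor
drop 2:y onto floor
drop 3:x onto {1:x}
drop 4:x onto {3:x}
ground layer = {0:c, 1:x, 2:y}
drop-orders for the pieces not yet dropped (sum over which currently-grounded one goes next):
  1 to go: {0} 1  {2} 1  {4} 1
  2 to go: {0,2} 2  {0,4} 2  {2,4} 2  {3,4} 1
  3 to go: {0,2,4} 6  {0,3,4} 3  {1,3,4} 1  {2,3,4} 3
  if 0:c drops first: 4 orders
  if 1:x drops first: 12 orders
  if 2:y drops first: 4 orders
heap linearizations: 20

20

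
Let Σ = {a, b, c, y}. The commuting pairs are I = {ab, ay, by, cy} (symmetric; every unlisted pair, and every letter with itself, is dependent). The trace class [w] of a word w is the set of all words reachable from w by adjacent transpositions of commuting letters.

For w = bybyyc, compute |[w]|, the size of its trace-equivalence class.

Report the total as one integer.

#0=b has no predecessor
#1=y has no predecessor
#2=b depends on [0:b]
#3=y depends on [1:y]
#4=y depends on [3:y]
#5=c depends on [2:b]
sources: [0:b, 1:y]
N(rest) = Σ N(rest − s) over sources s of rest; N(one piece) = 1:
  size 1 → [4]=1  [5]=1
  size 2 → [2,5]=1  [3,4]=1  [4,5]=2
  size 3 → [0,2,5]=1  [1,3,4]=1  [2,4,5]=3  [3,4,5]=3
  size 4 → [0,2,4,5]=4  [1,3,4,5]=4  [2,3,4,5]=6
  first=0(b) contributes 10
  first=1(y) contributes 10
|[w]| = 20

20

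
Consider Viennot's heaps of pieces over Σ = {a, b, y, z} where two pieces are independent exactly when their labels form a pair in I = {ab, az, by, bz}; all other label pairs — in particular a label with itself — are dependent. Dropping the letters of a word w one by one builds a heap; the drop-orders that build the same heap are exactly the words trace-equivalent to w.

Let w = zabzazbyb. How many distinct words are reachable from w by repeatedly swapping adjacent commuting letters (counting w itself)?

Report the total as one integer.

#0=z has no predecessor
#1=a has no predecessor
#2=b has no predecessor
#3=z depends on [0:z]
#4=a depends on [1:a]
#5=z depends on [3:z]
#6=b depends on [2:b]
#7=y depends on [4:a, 5:z]
#8=b depends on [6:b]
sources: [0:z, 1:a, 2:b]
N(rest) = Σ N(rest − s) over sources s of rest; N(one piece) = 1:
  size 1 → [7]=1  [8]=1
  size 2 → [4,7]=1  [5,7]=1  [6,8]=1  [7,8]=2
  size 3 → [1,4,7]=1  [2,6,8]=1  [3,5,7]=1  [4,5,7]=2  [4,7,8]=3  [5,7,8]=3  [6,7,8]=3
  size 4 → [0,3,5,7]=1  [1,4,5,7]=3  [1,4,7,8]=4  [2,6,7,8]=4  [3,4,5,7]=3  [3,5,7,8]=4  [4,5,7,8]=8  [4,6,7,8]=6  [5,6,7,8]=6
  size 5 → [0,3,4,5,7]=4  [0,3,5,7,8]=5  [1,3,4,5,7]=6  [1,4,5,7,8]=15  [1,4,6,7,8]=10  [2,4,6,7,8]=10  [2,5,6,7,8]=10  [3,4,5,7,8]=15  [3,5,6,7,8]=10  [4,5,6,7,8]=20
  size 6 → [0,1,3,4,5,7]=10  [0,3,4,5,7,8]=24  [0,3,5,6,7,8]=15  [1,2,4,6,7,8]=20  [1,3,4,5,7,8]=36  [1,4,5,6,7,8]=45  [2,3,5,6,7,8]=20  [2,4,5,6,7,8]=40  [3,4,5,6,7,8]=45
  size 7 → [0,1,3,4,5,7,8]=70  [0,2,3,5,6,7,8]=35  [0,3,4,5,6,7,8]=84  [1,2,4,5,6,7,8]=105  [1,3,4,5,6,7,8]=126  [2,3,4,5,6,7,8]=105
  first=0(z) contributes 336
  first=1(a) contributes 224
  first=2(b) contributes 280
|[w]| = 840

840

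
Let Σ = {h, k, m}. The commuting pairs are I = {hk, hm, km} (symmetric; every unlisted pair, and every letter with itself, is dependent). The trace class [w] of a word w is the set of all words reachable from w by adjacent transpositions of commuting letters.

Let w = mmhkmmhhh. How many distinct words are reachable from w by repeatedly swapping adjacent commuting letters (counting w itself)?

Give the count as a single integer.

630

drop 0:m onto floor
drop 1:m onto {0:m}
drop 2:h onto floor
drop 3:k onto floor
drop 4:m onto {1:m}
drop 5:m onto {4:m}
drop 6:h onto {2:h}
drop 7:h onto {6:h}
drop 8:h onto {7:h}
ground layer = {0:m, 2:h, 3:k}
drop-orders for the pieces not yet dropped (sum over which currently-grounded one goes next):
  1 to go: {3} 1  {5} 1  {8} 1
  2 to go: {3,5} 2  {3,8} 2  {4,5} 1  {5,8} 2  {7,8} 1
  3 to go: {1,4,5} 1  {3,4,5} 3  {3,5,8} 6  {3,7,8} 3  {4,5,8} 3  {5,7,8} 3  {6,7,8} 1
  4 to go: {0,1,4,5} 1  {1,3,4,5} 4  {1,4,5,8} 4  {2,6,7,8} 1  {3,4,5,8} 12  {3,5,7,8} 12  {3,6,7,8} 4  {4,5,7,8} 6  {5,6,7,8} 4
  5 to go: {0,1,3,4,5} 5  {0,1,4,5,8} 5  {1,3,4,5,8} 20  {1,4,5,7,8} 10  {2,3,6,7,8} 5  {2,5,6,7,8} 5  {3,4,5,7,8} 30  {3,5,6,7,8} 20  {4,5,6,7,8} 10
  6 to go: {0,1,3,4,5,8} 30  {0,1,4,5,7,8} 15  {1,3,4,5,7,8} 60  {1,4,5,6,7,8} 20  {2,3,5,6,7,8} 30  {2,4,5,6,7,8} 15  {3,4,5,6,7,8} 60
  7 to go: {0,1,3,4,5,7,8} 105  {0,1,4,5,6,7,8} 35  {1,2,4,5,6,7,8} 35  {1,3,4,5,6,7,8} 140  {2,3,4,5,6,7,8} 105
  if 0:m drops first: 280 orders
  if 2:h drops first: 280 orders
  if 3:k drops first: 70 orders
heap linearizations: 630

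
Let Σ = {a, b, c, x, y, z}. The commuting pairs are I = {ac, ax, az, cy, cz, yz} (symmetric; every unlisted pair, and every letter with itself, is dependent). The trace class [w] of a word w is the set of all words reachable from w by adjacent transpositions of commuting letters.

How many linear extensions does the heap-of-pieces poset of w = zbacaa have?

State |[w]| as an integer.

piece 0:z — minimal
piece 1:b rests on {0:z}
piece 2:a rests on {1:b}
piece 3:c rests on {1:b}
piece 4:a rests on {2:a}
piece 5:a rests on {4:a}
minimal pieces: {0:z}
ways to finish when only these pieces remain (= sum over removing one remaining piece with nothing left below it):
  1 left: {3}→1  {5}→1
  2 left: {3,5}→2  {4,5}→1
  3 left: {2,4,5}→1  {3,4,5}→3
  4 left: {2,3,4,5}→4
  placing 0:z first → 4 extensions

4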